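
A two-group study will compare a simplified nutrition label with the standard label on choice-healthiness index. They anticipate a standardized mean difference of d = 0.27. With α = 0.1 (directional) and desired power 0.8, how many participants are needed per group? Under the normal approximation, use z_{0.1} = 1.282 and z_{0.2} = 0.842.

For two independent groups with equal n: n = 2·((z_{α} + z_β) / d)².
z_{α} + z_β = 1.282 + 0.842 = 2.124.
n = 2 × (2.124 / 0.27)² = 2 × 7.867² = 2 × 61.88 = 123.8.
Round up to the next whole participant.

n = 124 per group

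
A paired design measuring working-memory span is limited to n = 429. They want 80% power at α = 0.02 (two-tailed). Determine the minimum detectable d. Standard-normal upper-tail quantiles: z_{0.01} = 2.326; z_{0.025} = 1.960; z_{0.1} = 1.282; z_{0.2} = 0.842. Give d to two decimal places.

For a single sample (or paired design) of n = 429: d_min = (z_{α/2} + z_β)/√n.
z-sum = 2.326 + 0.842 = 3.168.
d_min = 3.168 / √429 = 3.168 / 20.712 = 0.153.

d_min ≈ 0.15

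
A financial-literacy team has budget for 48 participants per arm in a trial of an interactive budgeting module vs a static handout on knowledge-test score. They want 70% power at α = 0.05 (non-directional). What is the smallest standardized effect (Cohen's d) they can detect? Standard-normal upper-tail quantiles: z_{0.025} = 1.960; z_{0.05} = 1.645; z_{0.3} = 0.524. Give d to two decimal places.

For two independent groups of n = 48 each: d_min = (z_{α/2} + z_β)·√(2/n).
z-sum = 1.960 + 0.524 = 2.484.
d_min = 2.484 × √(2/48) = 2.484 × 0.2041 = 0.507.

d_min ≈ 0.51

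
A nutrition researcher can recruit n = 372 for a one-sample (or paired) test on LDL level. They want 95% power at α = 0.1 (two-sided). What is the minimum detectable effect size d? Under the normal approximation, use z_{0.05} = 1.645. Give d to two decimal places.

d_min ≈ 0.17

For a single sample (or paired design) of n = 372: d_min = (z_{α/2} + z_β)/√n.
z-sum = 1.645 + 1.645 = 3.290.
d_min = 3.290 / √372 = 3.290 / 19.287 = 0.171.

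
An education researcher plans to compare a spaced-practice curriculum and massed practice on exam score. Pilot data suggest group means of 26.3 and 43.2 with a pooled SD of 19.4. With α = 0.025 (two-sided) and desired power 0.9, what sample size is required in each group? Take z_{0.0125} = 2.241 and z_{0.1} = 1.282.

Cohen's d = |M₁ − M₂| / SD_pooled = |26.3 − 43.2| / 19.4 = 16.9 / 19.4 = 0.871.
For two independent groups with equal n: n = 2·((z_{α/2} + z_β) / d)².
z_{α/2} + z_β = 2.241 + 1.282 = 3.523.
n = 2 × (3.523 / 0.871)² = 2 × 4.045² = 2 × 16.36 = 32.7.
Round up to the next whole participant.

n = 33 per group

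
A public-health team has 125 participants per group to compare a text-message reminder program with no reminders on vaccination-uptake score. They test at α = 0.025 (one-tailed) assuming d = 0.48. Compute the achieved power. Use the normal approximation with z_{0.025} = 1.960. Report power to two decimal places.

For two equal groups, power = Φ(d·√(n/2) − z_{α}).
d·√(n/2) = 0.48 × √(125/2) = 0.48 × 7.906 = 3.795.
z_β = 3.795 − 1.960 = 1.835.
Power = Φ(1.835) = 0.967.

power ≈ 0.97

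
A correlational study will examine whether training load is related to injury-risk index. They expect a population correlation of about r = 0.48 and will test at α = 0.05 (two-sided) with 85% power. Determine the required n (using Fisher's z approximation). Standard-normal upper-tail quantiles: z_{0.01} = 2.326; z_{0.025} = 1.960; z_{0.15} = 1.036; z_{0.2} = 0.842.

Fisher's z: C = ½·ln((1+r)/(1−r)) = ½·ln(2.8462) = 0.5230.
n = ((z_{α/2} + z_β)/C)² + 3.
(1.960 + 1.036) / 0.5230 = 2.996 / 0.5230 = 5.728.
n = 5.728² + 3 = 32.82 + 3 = 35.8.
Round up.

n = 36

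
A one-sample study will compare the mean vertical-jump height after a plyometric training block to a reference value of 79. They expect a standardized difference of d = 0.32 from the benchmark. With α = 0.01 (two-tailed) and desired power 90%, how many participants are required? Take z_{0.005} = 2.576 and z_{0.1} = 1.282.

For a one-sample test: n = ((z_{α/2} + z_β) / d)².
z_{α/2} + z_β = 2.576 + 1.282 = 3.858.
n = (3.858 / 0.32)² = 12.056² = 145.35.
Round up.

n = 146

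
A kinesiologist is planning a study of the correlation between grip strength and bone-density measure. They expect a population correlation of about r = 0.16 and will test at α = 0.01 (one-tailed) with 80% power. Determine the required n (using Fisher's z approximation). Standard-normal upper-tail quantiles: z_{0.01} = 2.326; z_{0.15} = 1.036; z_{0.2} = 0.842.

Fisher's z: C = ½·ln((1+r)/(1−r)) = ½·ln(1.3810) = 0.1614.
n = ((z_{α} + z_β)/C)² + 3.
(2.326 + 0.842) / 0.1614 = 3.168 / 0.1614 = 19.628.
n = 19.628² + 3 = 385.27 + 3 = 388.3.
Round up.

n = 389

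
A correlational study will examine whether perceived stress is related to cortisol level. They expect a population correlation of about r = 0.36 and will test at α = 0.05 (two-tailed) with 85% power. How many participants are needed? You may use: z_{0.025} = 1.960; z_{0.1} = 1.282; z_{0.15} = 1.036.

Fisher's z: C = ½·ln((1+r)/(1−r)) = ½·ln(2.1250) = 0.3769.
n = ((z_{α/2} + z_β)/C)² + 3.
(1.960 + 1.036) / 0.3769 = 2.996 / 0.3769 = 7.949.
n = 7.949² + 3 = 63.19 + 3 = 66.2.
Round up.

n = 67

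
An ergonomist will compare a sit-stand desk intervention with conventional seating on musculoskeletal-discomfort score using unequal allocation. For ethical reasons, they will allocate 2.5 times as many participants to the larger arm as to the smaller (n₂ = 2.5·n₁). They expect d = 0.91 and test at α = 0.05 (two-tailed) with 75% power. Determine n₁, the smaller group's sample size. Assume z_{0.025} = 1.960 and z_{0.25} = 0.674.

With allocation ratio k = n₂/n₁ = 2.5, Var(x̄₁−x̄₂) = σ²(1/n₁ + 1/(k·n₁)) = σ²·(k+1)/(k·n₁).
So n₁ = (1 + 1/k)·((z_{α/2} + z_β)/d)² = 1.400 × (2.634/0.91)².
n₁ = 1.400 × 8.38 = 11.7.
Round up: n₁ = 12, giving n₂ = 2.5 × 12 = 30.

n₁ = 12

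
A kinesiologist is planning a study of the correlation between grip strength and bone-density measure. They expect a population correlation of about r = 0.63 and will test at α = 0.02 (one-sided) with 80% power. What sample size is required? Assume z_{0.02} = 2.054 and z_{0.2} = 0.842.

Fisher's z: C = ½·ln((1+r)/(1−r)) = ½·ln(4.4054) = 0.7414.
n = ((z_{α} + z_β)/C)² + 3.
(2.054 + 0.842) / 0.7414 = 2.896 / 0.7414 = 3.906.
n = 3.906² + 3 = 15.26 + 3 = 18.3.
Round up.

n = 19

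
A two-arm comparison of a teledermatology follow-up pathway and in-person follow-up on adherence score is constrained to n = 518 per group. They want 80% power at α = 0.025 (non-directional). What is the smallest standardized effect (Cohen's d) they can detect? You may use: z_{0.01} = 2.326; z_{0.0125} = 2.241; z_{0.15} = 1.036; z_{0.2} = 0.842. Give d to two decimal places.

For two independent groups of n = 518 each: d_min = (z_{α/2} + z_β)·√(2/n).
z-sum = 2.241 + 0.842 = 3.083.
d_min = 3.083 × √(2/518) = 3.083 × 0.0621 = 0.192.

d_min ≈ 0.19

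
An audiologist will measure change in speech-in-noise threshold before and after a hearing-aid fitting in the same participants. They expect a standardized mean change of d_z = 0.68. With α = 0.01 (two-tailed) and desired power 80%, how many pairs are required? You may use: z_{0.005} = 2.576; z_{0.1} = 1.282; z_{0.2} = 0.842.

n = 26 pairs

For a paired (one-sample on differences) test: n = ((z_{α/2} + z_β) / d)².
z_{α/2} + z_β = 2.576 + 0.842 = 3.418.
n = (3.418 / 0.68)² = 5.026² = 25.27.
Round up.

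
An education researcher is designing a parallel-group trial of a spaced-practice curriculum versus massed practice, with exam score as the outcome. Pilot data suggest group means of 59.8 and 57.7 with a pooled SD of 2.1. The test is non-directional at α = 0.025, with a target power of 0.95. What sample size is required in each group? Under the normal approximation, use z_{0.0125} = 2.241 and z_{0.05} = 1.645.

n = 31 per group

Cohen's d = |M₁ − M₂| / SD_pooled = |59.8 − 57.7| / 2.1 = 2.1 / 2.1 = 1.000.
For two independent groups with equal n: n = 2·((z_{α/2} + z_β) / d)².
z_{α/2} + z_β = 2.241 + 1.645 = 3.886.
n = 2 × (3.886 / 1.000)² = 2 × 3.886² = 2 × 15.10 = 30.2.
Round up to the next whole participant.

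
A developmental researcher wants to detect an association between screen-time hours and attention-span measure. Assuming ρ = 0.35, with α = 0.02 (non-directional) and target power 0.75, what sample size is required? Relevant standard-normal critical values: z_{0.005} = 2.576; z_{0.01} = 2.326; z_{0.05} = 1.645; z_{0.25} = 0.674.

Fisher's z: C = ½·ln((1+r)/(1−r)) = ½·ln(2.0769) = 0.3654.
n = ((z_{α/2} + z_β)/C)² + 3.
(2.326 + 0.674) / 0.3654 = 3.000 / 0.3654 = 8.210.
n = 8.210² + 3 = 67.41 + 3 = 70.4.
Round up.

n = 71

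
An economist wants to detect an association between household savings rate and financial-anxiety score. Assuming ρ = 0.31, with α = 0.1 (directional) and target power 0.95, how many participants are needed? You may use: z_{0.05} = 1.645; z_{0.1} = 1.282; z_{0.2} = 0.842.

n = 87

Fisher's z: C = ½·ln((1+r)/(1−r)) = ½·ln(1.8986) = 0.3205.
n = ((z_{α} + z_β)/C)² + 3.
(1.282 + 1.645) / 0.3205 = 2.927 / 0.3205 = 9.133.
n = 9.133² + 3 = 83.40 + 3 = 86.4.
Round up.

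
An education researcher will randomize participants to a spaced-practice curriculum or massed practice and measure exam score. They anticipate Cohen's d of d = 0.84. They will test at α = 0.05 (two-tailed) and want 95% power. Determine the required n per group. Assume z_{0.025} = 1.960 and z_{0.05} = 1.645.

For two independent groups with equal n: n = 2·((z_{α/2} + z_β) / d)².
z_{α/2} + z_β = 1.960 + 1.645 = 3.605.
n = 2 × (3.605 / 0.84)² = 2 × 4.292² = 2 × 18.42 = 36.8.
Round up to the next whole participant.

n = 37 per group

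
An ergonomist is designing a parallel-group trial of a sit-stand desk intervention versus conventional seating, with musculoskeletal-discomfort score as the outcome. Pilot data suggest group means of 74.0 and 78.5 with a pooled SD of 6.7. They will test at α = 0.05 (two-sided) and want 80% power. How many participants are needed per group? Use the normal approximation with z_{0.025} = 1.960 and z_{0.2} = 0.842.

Cohen's d = |M₁ − M₂| / SD_pooled = |74.0 − 78.5| / 6.7 = 4.5 / 6.7 = 0.672.
For two independent groups with equal n: n = 2·((z_{α/2} + z_β) / d)².
z_{α/2} + z_β = 1.960 + 0.842 = 2.802.
n = 2 × (2.802 / 0.672)² = 2 × 4.170² = 2 × 17.39 = 34.8.
Round up to the next whole participant.

n = 35 per group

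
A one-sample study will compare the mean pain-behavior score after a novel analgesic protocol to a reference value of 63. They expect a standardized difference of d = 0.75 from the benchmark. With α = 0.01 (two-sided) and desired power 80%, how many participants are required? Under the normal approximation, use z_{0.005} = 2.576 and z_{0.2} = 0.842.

For a one-sample test: n = ((z_{α/2} + z_β) / d)².
z_{α/2} + z_β = 2.576 + 0.842 = 3.418.
n = (3.418 / 0.75)² = 4.557² = 20.77.
Round up.

n = 21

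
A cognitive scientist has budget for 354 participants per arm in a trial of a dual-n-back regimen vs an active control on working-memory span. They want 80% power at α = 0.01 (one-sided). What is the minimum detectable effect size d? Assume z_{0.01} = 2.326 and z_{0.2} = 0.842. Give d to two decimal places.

For two independent groups of n = 354 each: d_min = (z_{α} + z_β)·√(2/n).
z-sum = 2.326 + 0.842 = 3.168.
d_min = 3.168 × √(2/354) = 3.168 × 0.0752 = 0.238.

d_min ≈ 0.24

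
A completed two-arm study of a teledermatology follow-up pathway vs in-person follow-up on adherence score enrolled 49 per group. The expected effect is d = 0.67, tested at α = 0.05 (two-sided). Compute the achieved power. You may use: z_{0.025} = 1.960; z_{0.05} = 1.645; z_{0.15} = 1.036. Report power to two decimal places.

power ≈ 0.91

For two equal groups, power = Φ(d·√(n/2) − z_{α/2}).
d·√(n/2) = 0.67 × √(49/2) = 0.67 × 4.950 = 3.316.
z_β = 3.316 − 1.960 = 1.356.
Power = Φ(1.356) = 0.913.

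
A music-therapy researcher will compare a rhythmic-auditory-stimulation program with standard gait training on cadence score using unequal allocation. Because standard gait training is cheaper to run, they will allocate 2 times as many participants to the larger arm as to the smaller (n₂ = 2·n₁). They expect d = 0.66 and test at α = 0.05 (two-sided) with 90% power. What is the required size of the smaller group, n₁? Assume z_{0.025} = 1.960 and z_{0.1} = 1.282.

With allocation ratio k = n₂/n₁ = 2, Var(x̄₁−x̄₂) = σ²(1/n₁ + 1/(k·n₁)) = σ²·(k+1)/(k·n₁).
So n₁ = (1 + 1/k)·((z_{α/2} + z_β)/d)² = 1.500 × (3.242/0.66)².
n₁ = 1.500 × 24.13 = 36.2.
Round up: n₁ = 37, giving n₂ = 2 × 37 = 74.

n₁ = 37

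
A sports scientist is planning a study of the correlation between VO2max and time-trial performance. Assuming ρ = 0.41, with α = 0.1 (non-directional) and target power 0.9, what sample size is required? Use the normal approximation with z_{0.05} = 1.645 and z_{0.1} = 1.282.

Fisher's z: C = ½·ln((1+r)/(1−r)) = ½·ln(2.3898) = 0.4356.
n = ((z_{α/2} + z_β)/C)² + 3.
(1.645 + 1.282) / 0.4356 = 2.927 / 0.4356 = 6.719.
n = 6.719² + 3 = 45.15 + 3 = 48.2.
Round up.

n = 49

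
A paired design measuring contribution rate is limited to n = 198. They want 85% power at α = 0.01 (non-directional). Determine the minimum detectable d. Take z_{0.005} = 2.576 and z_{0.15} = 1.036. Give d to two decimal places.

d_min ≈ 0.26

For a single sample (or paired design) of n = 198: d_min = (z_{α/2} + z_β)/√n.
z-sum = 2.576 + 1.036 = 3.612.
d_min = 3.612 / √198 = 3.612 / 14.071 = 0.257.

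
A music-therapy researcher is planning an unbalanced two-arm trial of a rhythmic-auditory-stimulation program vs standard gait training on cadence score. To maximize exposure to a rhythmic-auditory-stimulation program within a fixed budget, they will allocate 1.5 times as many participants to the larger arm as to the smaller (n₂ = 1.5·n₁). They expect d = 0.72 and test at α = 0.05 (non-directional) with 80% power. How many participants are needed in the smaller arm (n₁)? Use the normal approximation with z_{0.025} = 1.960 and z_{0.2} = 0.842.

With allocation ratio k = n₂/n₁ = 1.5, Var(x̄₁−x̄₂) = σ²(1/n₁ + 1/(k·n₁)) = σ²·(k+1)/(k·n₁).
So n₁ = (1 + 1/k)·((z_{α/2} + z_β)/d)² = 1.667 × (2.802/0.72)².
n₁ = 1.667 × 15.15 = 25.2.
Round up: n₁ = 26, giving n₂ = 1.5 × 26 = 39.

n₁ = 26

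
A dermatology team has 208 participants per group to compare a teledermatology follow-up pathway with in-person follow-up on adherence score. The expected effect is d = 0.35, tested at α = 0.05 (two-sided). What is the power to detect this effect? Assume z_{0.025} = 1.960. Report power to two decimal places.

power ≈ 0.95

For two equal groups, power = Φ(d·√(n/2) − z_{α/2}).
d·√(n/2) = 0.35 × √(208/2) = 0.35 × 10.198 = 3.569.
z_β = 3.569 − 1.960 = 1.609.
Power = Φ(1.609) = 0.946.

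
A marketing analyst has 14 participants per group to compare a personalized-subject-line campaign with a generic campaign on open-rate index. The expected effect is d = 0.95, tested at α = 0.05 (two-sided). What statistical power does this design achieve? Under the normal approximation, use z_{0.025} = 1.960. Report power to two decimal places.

power ≈ 0.71

For two equal groups, power = Φ(d·√(n/2) − z_{α/2}).
d·√(n/2) = 0.95 × √(14/2) = 0.95 × 2.646 = 2.513.
z_β = 2.513 − 1.960 = 0.553.
Power = Φ(0.553) = 0.710.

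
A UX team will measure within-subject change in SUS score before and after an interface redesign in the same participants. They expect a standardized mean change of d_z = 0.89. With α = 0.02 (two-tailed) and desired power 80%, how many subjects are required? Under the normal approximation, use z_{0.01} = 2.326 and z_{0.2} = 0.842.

n = 13 pairs

For a paired (one-sample on differences) test: n = ((z_{α/2} + z_β) / d)².
z_{α/2} + z_β = 2.326 + 0.842 = 3.168.
n = (3.168 / 0.89)² = 3.560² = 12.67.
Round up.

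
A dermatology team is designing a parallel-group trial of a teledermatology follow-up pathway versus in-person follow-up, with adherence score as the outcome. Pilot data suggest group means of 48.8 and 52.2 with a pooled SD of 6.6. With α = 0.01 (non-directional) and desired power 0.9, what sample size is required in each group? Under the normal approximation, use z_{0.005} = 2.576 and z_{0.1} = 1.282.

n = 113 per group

Cohen's d = |M₁ − M₂| / SD_pooled = |48.8 − 52.2| / 6.6 = 3.4 / 6.6 = 0.515.
For two independent groups with equal n: n = 2·((z_{α/2} + z_β) / d)².
z_{α/2} + z_β = 2.576 + 1.282 = 3.858.
n = 2 × (3.858 / 0.515)² = 2 × 7.491² = 2 × 56.12 = 112.2.
Round up to the next whole participant.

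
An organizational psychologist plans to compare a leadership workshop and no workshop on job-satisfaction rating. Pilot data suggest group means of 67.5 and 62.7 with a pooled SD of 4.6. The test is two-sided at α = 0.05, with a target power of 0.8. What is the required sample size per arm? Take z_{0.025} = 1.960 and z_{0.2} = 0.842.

Cohen's d = |M₁ − M₂| / SD_pooled = |67.5 − 62.7| / 4.6 = 4.8 / 4.6 = 1.043.
For two independent groups with equal n: n = 2·((z_{α/2} + z_β) / d)².
z_{α/2} + z_β = 1.960 + 0.842 = 2.802.
n = 2 × (2.802 / 1.043)² = 2 × 2.686² = 2 × 7.22 = 14.4.
Round up to the next whole participant.

n = 15 per group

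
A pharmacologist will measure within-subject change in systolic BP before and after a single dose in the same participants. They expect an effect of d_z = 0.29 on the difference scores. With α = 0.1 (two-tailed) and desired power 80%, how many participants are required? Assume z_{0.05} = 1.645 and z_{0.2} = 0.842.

For a paired (one-sample on differences) test: n = ((z_{α/2} + z_β) / d)².
z_{α/2} + z_β = 1.645 + 0.842 = 2.487.
n = (2.487 / 0.29)² = 8.576² = 73.55.
Round up.

n = 74 pairs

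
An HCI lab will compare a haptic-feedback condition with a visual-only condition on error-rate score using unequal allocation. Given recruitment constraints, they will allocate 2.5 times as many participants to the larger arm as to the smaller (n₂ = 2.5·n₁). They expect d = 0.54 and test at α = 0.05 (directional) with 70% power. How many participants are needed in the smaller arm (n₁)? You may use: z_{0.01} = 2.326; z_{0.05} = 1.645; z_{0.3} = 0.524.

n₁ = 23

With allocation ratio k = n₂/n₁ = 2.5, Var(x̄₁−x̄₂) = σ²(1/n₁ + 1/(k·n₁)) = σ²·(k+1)/(k·n₁).
So n₁ = (1 + 1/k)·((z_{α} + z_β)/d)² = 1.400 × (2.169/0.54)².
n₁ = 1.400 × 16.13 = 22.6.
Round up: n₁ = 23, giving n₂ = ⌈2.5 × 23⌉ = ⌈57.5⌉ = 58.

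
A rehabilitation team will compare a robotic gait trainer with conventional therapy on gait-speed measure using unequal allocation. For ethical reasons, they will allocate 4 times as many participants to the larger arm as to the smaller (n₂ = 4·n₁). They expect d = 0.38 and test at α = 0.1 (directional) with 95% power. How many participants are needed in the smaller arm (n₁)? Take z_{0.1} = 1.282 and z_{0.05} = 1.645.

n₁ = 75

With allocation ratio k = n₂/n₁ = 4, Var(x̄₁−x̄₂) = σ²(1/n₁ + 1/(k·n₁)) = σ²·(k+1)/(k·n₁).
So n₁ = (1 + 1/k)·((z_{α} + z_β)/d)² = 1.250 × (2.927/0.38)².
n₁ = 1.250 × 59.33 = 74.2.
Round up: n₁ = 75, giving n₂ = 4 × 75 = 300.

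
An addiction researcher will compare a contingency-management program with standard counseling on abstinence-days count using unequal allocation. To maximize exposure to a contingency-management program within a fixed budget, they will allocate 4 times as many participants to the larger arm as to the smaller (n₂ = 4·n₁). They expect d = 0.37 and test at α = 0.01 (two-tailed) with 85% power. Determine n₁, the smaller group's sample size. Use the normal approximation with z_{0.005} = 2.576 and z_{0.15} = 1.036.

n₁ = 120

With allocation ratio k = n₂/n₁ = 4, Var(x̄₁−x̄₂) = σ²(1/n₁ + 1/(k·n₁)) = σ²·(k+1)/(k·n₁).
So n₁ = (1 + 1/k)·((z_{α/2} + z_β)/d)² = 1.250 × (3.612/0.37)².
n₁ = 1.250 × 95.30 = 119.1.
Round up: n₁ = 120, giving n₂ = 4 × 120 = 480.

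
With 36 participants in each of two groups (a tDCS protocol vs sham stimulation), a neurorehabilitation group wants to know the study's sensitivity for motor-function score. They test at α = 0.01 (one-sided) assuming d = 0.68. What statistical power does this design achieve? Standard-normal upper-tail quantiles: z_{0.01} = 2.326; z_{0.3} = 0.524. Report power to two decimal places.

For two equal groups, power = Φ(d·√(n/2) − z_{α}).
d·√(n/2) = 0.68 × √(36/2) = 0.68 × 4.243 = 2.885.
z_β = 2.885 − 2.326 = 0.559.
Power = Φ(0.559) = 0.712.

power ≈ 0.71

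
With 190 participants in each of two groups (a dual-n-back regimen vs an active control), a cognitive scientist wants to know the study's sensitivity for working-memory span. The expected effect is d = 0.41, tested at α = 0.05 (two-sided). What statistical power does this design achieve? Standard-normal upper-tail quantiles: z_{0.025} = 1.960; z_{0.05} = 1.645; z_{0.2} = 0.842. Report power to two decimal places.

power ≈ 0.98

For two equal groups, power = Φ(d·√(n/2) − z_{α/2}).
d·√(n/2) = 0.41 × √(190/2) = 0.41 × 9.747 = 3.996.
z_β = 3.996 − 1.960 = 2.036.
Power = Φ(2.036) = 0.979.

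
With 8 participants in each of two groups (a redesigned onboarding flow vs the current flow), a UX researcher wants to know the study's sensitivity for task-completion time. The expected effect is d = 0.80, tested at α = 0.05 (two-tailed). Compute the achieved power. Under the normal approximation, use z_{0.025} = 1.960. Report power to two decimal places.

power ≈ 0.36

For two equal groups, power = Φ(d·√(n/2) − z_{α/2}).
d·√(n/2) = 0.80 × √(8/2) = 0.80 × 2.000 = 1.600.
z_β = 1.600 − 1.960 = -0.360.
Power = Φ(-0.360) = 0.359.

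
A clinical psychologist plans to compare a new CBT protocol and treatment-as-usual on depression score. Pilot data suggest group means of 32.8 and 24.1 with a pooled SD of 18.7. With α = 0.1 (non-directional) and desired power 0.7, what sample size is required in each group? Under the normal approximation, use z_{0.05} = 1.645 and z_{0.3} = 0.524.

Cohen's d = |M₁ − M₂| / SD_pooled = |32.8 − 24.1| / 18.7 = 8.7 / 18.7 = 0.465.
For two independent groups with equal n: n = 2·((z_{α/2} + z_β) / d)².
z_{α/2} + z_β = 1.645 + 0.524 = 2.169.
n = 2 × (2.169 / 0.465)² = 2 × 4.665² = 2 × 21.76 = 43.5.
Round up to the next whole participant.

n = 44 per group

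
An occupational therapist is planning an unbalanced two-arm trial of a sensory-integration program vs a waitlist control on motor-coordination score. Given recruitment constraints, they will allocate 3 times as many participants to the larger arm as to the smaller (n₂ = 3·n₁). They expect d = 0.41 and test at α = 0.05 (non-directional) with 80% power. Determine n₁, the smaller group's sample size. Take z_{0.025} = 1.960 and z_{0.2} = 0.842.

With allocation ratio k = n₂/n₁ = 3, Var(x̄₁−x̄₂) = σ²(1/n₁ + 1/(k·n₁)) = σ²·(k+1)/(k·n₁).
So n₁ = (1 + 1/k)·((z_{α/2} + z_β)/d)² = 1.333 × (2.802/0.41)².
n₁ = 1.333 × 46.71 = 62.3.
Round up: n₁ = 63, giving n₂ = 3 × 63 = 189.

n₁ = 63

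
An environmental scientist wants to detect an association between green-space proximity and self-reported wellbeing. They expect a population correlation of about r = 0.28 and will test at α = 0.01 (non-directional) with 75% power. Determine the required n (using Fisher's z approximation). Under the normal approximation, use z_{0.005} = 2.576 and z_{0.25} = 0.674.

Fisher's z: C = ½·ln((1+r)/(1−r)) = ½·ln(1.7778) = 0.2877.
n = ((z_{α/2} + z_β)/C)² + 3.
(2.576 + 0.674) / 0.2877 = 3.250 / 0.2877 = 11.296.
n = 11.296² + 3 = 127.61 + 3 = 130.6.
Round up.

n = 131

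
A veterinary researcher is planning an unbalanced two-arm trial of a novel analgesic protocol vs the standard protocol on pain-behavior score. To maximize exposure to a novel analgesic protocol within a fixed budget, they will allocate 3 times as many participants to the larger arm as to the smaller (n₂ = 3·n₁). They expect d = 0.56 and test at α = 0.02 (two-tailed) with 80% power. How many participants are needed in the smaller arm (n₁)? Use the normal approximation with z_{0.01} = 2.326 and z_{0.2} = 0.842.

With allocation ratio k = n₂/n₁ = 3, Var(x̄₁−x̄₂) = σ²(1/n₁ + 1/(k·n₁)) = σ²·(k+1)/(k·n₁).
So n₁ = (1 + 1/k)·((z_{α/2} + z_β)/d)² = 1.333 × (3.168/0.56)².
n₁ = 1.333 × 32.00 = 42.7.
Round up: n₁ = 43, giving n₂ = 3 × 43 = 129.

n₁ = 43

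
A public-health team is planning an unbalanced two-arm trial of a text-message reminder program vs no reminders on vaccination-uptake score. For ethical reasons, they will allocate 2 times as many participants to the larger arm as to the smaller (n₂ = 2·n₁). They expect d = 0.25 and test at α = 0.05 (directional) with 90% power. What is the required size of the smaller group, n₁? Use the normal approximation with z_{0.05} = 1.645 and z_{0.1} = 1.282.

n₁ = 206

With allocation ratio k = n₂/n₁ = 2, Var(x̄₁−x̄₂) = σ²(1/n₁ + 1/(k·n₁)) = σ²·(k+1)/(k·n₁).
So n₁ = (1 + 1/k)·((z_{α} + z_β)/d)² = 1.500 × (2.927/0.25)².
n₁ = 1.500 × 137.08 = 205.6.
Round up: n₁ = 206, giving n₂ = 2 × 206 = 412.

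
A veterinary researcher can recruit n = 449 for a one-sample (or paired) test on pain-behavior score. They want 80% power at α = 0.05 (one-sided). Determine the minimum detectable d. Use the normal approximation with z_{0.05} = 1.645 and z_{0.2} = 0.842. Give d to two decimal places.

d_min ≈ 0.12

For a single sample (or paired design) of n = 449: d_min = (z_{α} + z_β)/√n.
z-sum = 1.645 + 0.842 = 2.487.
d_min = 2.487 / √449 = 2.487 / 21.190 = 0.117.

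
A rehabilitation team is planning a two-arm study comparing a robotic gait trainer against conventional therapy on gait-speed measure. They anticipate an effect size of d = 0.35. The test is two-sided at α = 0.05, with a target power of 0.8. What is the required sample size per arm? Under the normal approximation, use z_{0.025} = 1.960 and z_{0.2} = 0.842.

n = 129 per group

For two independent groups with equal n: n = 2·((z_{α/2} + z_β) / d)².
z_{α/2} + z_β = 1.960 + 0.842 = 2.802.
n = 2 × (2.802 / 0.35)² = 2 × 8.006² = 2 × 64.09 = 128.2.
Round up to the next whole participant.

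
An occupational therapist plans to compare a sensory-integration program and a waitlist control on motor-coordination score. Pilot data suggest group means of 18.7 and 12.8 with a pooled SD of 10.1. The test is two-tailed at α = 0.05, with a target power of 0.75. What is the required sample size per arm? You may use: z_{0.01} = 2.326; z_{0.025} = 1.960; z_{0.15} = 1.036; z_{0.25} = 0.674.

n = 41 per group

Cohen's d = |M₁ − M₂| / SD_pooled = |18.7 − 12.8| / 10.1 = 5.9 / 10.1 = 0.584.
For two independent groups with equal n: n = 2·((z_{α/2} + z_β) / d)².
z_{α/2} + z_β = 1.960 + 0.674 = 2.634.
n = 2 × (2.634 / 0.584)² = 2 × 4.510² = 2 × 20.34 = 40.7.
Round up to the next whole participant.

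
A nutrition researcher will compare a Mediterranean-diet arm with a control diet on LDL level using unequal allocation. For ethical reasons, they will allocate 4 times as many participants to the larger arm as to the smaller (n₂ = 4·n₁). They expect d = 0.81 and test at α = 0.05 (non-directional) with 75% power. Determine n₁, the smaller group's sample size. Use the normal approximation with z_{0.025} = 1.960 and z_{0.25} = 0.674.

n₁ = 14

With allocation ratio k = n₂/n₁ = 4, Var(x̄₁−x̄₂) = σ²(1/n₁ + 1/(k·n₁)) = σ²·(k+1)/(k·n₁).
So n₁ = (1 + 1/k)·((z_{α/2} + z_β)/d)² = 1.250 × (2.634/0.81)².
n₁ = 1.250 × 10.57 = 13.2.
Round up: n₁ = 14, giving n₂ = 4 × 14 = 56.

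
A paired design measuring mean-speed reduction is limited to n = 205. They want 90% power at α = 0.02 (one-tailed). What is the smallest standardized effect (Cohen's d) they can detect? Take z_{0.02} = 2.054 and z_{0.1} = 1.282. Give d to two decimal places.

For a single sample (or paired design) of n = 205: d_min = (z_{α} + z_β)/√n.
z-sum = 2.054 + 1.282 = 3.336.
d_min = 3.336 / √205 = 3.336 / 14.318 = 0.233.

d_min ≈ 0.23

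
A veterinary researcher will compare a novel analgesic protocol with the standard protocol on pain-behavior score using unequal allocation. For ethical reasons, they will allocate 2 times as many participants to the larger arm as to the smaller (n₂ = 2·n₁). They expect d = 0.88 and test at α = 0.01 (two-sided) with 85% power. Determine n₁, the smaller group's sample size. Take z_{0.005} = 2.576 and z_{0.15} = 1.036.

With allocation ratio k = n₂/n₁ = 2, Var(x̄₁−x̄₂) = σ²(1/n₁ + 1/(k·n₁)) = σ²·(k+1)/(k·n₁).
So n₁ = (1 + 1/k)·((z_{α/2} + z_β)/d)² = 1.500 × (3.612/0.88)².
n₁ = 1.500 × 16.85 = 25.3.
Round up: n₁ = 26, giving n₂ = 2 × 26 = 52.

n₁ = 26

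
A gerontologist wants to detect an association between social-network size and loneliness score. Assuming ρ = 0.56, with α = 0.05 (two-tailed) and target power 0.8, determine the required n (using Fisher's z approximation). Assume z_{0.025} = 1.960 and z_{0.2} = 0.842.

n = 23

Fisher's z: C = ½·ln((1+r)/(1−r)) = ½·ln(3.5455) = 0.6328.
n = ((z_{α/2} + z_β)/C)² + 3.
(1.960 + 0.842) / 0.6328 = 2.802 / 0.6328 = 4.428.
n = 4.428² + 3 = 19.61 + 3 = 22.6.
Round up.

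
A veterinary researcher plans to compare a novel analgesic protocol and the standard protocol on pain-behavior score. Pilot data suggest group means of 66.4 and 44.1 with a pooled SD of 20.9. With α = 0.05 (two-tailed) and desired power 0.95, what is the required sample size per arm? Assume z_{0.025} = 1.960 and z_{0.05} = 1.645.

Cohen's d = |M₁ − M₂| / SD_pooled = |66.4 − 44.1| / 20.9 = 22.3 / 20.9 = 1.067.
For two independent groups with equal n: n = 2·((z_{α/2} + z_β) / d)².
z_{α/2} + z_β = 1.960 + 1.645 = 3.605.
n = 2 × (3.605 / 1.067)² = 2 × 3.379² = 2 × 11.42 = 22.8.
Round up to the next whole participant.

n = 23 per group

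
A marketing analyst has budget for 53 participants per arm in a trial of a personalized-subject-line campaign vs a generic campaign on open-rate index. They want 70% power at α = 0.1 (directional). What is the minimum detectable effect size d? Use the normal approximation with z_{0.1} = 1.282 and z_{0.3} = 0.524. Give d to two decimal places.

For two independent groups of n = 53 each: d_min = (z_{α} + z_β)·√(2/n).
z-sum = 1.282 + 0.524 = 1.806.
d_min = 1.806 × √(2/53) = 1.806 × 0.1943 = 0.351.

d_min ≈ 0.35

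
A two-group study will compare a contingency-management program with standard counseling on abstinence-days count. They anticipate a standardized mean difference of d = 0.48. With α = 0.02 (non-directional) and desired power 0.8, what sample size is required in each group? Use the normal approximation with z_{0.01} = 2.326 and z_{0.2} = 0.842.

n = 88 per group

For two independent groups with equal n: n = 2·((z_{α/2} + z_β) / d)².
z_{α/2} + z_β = 2.326 + 0.842 = 3.168.
n = 2 × (3.168 / 0.48)² = 2 × 6.600² = 2 × 43.56 = 87.1.
Round up to the next whole participant.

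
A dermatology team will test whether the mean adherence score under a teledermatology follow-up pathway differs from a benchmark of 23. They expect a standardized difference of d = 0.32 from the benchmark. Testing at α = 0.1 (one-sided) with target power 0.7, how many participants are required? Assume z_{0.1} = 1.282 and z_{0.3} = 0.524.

For a one-sample test: n = ((z_{α} + z_β) / d)².
z_{α} + z_β = 1.282 + 0.524 = 1.806.
n = (1.806 / 0.32)² = 5.644² = 31.85.
Round up.

n = 32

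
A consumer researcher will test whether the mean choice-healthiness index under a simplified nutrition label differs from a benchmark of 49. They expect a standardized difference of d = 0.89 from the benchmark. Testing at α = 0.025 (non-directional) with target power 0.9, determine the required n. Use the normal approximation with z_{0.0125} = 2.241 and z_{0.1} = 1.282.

For a one-sample test: n = ((z_{α/2} + z_β) / d)².
z_{α/2} + z_β = 2.241 + 1.282 = 3.523.
n = (3.523 / 0.89)² = 3.958² = 15.67.
Round up.

n = 16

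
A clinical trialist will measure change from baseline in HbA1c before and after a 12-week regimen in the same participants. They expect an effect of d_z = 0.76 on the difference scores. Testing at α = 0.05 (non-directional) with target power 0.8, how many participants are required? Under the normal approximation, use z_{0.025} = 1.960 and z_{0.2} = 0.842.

For a paired (one-sample on differences) test: n = ((z_{α/2} + z_β) / d)².
z_{α/2} + z_β = 1.960 + 0.842 = 2.802.
n = (2.802 / 0.76)² = 3.687² = 13.59.
Round up.

n = 14 pairs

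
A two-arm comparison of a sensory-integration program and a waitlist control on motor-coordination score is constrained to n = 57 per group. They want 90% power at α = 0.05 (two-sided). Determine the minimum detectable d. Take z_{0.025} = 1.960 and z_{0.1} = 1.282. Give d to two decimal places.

For two independent groups of n = 57 each: d_min = (z_{α/2} + z_β)·√(2/n).
z-sum = 1.960 + 1.282 = 3.242.
d_min = 3.242 × √(2/57) = 3.242 × 0.1873 = 0.607.

d_min ≈ 0.61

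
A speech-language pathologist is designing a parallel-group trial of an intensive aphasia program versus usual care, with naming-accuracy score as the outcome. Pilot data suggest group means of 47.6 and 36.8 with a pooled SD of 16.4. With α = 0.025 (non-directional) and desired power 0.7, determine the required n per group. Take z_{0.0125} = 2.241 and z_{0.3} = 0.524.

n = 36 per group

Cohen's d = |M₁ − M₂| / SD_pooled = |47.6 − 36.8| / 16.4 = 10.8 / 16.4 = 0.659.
For two independent groups with equal n: n = 2·((z_{α/2} + z_β) / d)².
z_{α/2} + z_β = 2.241 + 0.524 = 2.765.
n = 2 × (2.765 / 0.659)² = 2 × 4.196² = 2 × 17.60 = 35.2.
Round up to the next whole participant.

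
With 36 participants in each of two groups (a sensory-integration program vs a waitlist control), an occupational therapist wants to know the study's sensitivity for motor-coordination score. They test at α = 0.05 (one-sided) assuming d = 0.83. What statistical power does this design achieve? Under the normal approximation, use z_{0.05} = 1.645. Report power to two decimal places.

power ≈ 0.97

For two equal groups, power = Φ(d·√(n/2) − z_{α}).
d·√(n/2) = 0.83 × √(36/2) = 0.83 × 4.243 = 3.521.
z_β = 3.521 − 1.645 = 1.876.
Power = Φ(1.876) = 0.970.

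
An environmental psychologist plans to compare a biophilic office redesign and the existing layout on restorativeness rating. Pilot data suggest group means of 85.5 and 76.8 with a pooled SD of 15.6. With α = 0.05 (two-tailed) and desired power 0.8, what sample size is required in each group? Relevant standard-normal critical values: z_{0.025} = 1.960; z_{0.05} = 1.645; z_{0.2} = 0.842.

Cohen's d = |M₁ − M₂| / SD_pooled = |85.5 − 76.8| / 15.6 = 8.7 / 15.6 = 0.558.
For two independent groups with equal n: n = 2·((z_{α/2} + z_β) / d)².
z_{α/2} + z_β = 1.960 + 0.842 = 2.802.
n = 2 × (2.802 / 0.558)² = 2 × 5.022² = 2 × 25.22 = 50.4.
Round up to the next whole participant.

n = 51 per group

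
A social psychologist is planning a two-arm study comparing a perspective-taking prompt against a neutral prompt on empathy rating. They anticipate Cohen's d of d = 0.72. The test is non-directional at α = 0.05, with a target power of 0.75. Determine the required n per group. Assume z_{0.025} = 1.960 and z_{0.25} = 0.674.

n = 27 per group

For two independent groups with equal n: n = 2·((z_{α/2} + z_β) / d)².
z_{α/2} + z_β = 1.960 + 0.674 = 2.634.
n = 2 × (2.634 / 0.72)² = 2 × 3.658² = 2 × 13.38 = 26.8.
Round up to the next whole participant.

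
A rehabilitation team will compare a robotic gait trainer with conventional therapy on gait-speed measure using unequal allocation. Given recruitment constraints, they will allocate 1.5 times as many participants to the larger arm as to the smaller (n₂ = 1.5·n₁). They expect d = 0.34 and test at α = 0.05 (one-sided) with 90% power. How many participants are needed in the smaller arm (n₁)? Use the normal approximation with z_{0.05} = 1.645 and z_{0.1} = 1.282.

n₁ = 124

With allocation ratio k = n₂/n₁ = 1.5, Var(x̄₁−x̄₂) = σ²(1/n₁ + 1/(k·n₁)) = σ²·(k+1)/(k·n₁).
So n₁ = (1 + 1/k)·((z_{α} + z_β)/d)² = 1.667 × (2.927/0.34)².
n₁ = 1.667 × 74.11 = 123.5.
Round up: n₁ = 124, giving n₂ = 1.5 × 124 = 186.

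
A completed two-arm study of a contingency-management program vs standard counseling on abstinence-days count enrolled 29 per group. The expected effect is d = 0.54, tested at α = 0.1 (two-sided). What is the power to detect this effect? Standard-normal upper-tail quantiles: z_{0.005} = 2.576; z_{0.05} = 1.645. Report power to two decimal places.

power ≈ 0.66

For two equal groups, power = Φ(d·√(n/2) − z_{α/2}).
d·√(n/2) = 0.54 × √(29/2) = 0.54 × 3.808 = 2.056.
z_β = 2.056 − 1.645 = 0.411.
Power = Φ(0.411) = 0.660.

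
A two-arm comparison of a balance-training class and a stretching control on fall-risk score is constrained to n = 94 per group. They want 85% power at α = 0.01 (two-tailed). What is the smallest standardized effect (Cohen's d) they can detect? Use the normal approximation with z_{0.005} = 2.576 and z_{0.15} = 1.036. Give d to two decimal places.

d_min ≈ 0.53

For two independent groups of n = 94 each: d_min = (z_{α/2} + z_β)·√(2/n).
z-sum = 2.576 + 1.036 = 3.612.
d_min = 3.612 × √(2/94) = 3.612 × 0.1459 = 0.527.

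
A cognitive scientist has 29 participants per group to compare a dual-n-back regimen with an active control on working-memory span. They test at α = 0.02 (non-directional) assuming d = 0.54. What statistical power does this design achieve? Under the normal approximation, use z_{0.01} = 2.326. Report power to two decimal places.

For two equal groups, power = Φ(d·√(n/2) − z_{α/2}).
d·√(n/2) = 0.54 × √(29/2) = 0.54 × 3.808 = 2.056.
z_β = 2.056 − 2.326 = -0.270.
Power = Φ(-0.270) = 0.394.

power ≈ 0.39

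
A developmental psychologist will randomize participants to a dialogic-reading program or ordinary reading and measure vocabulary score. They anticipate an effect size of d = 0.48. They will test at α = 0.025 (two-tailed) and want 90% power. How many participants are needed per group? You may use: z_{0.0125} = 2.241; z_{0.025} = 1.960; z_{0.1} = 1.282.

For two independent groups with equal n: n = 2·((z_{α/2} + z_β) / d)².
z_{α/2} + z_β = 2.241 + 1.282 = 3.523.
n = 2 × (3.523 / 0.48)² = 2 × 7.340² = 2 × 53.87 = 107.7.
Round up to the next whole participant.

n = 108 per group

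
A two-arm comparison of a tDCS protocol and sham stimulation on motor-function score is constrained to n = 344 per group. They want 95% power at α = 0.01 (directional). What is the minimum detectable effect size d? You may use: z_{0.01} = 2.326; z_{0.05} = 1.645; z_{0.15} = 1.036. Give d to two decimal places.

d_min ≈ 0.30

For two independent groups of n = 344 each: d_min = (z_{α} + z_β)·√(2/n).
z-sum = 2.326 + 1.645 = 3.971.
d_min = 3.971 × √(2/344) = 3.971 × 0.0762 = 0.303.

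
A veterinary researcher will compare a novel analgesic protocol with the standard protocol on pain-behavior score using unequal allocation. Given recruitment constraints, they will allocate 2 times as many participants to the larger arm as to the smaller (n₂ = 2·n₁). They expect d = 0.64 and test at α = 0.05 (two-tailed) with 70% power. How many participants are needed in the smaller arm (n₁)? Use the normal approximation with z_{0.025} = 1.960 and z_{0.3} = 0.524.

With allocation ratio k = n₂/n₁ = 2, Var(x̄₁−x̄₂) = σ²(1/n₁ + 1/(k·n₁)) = σ²·(k+1)/(k·n₁).
So n₁ = (1 + 1/k)·((z_{α/2} + z_β)/d)² = 1.500 × (2.484/0.64)².
n₁ = 1.500 × 15.06 = 22.6.
Round up: n₁ = 23, giving n₂ = 2 × 23 = 46.

n₁ = 23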